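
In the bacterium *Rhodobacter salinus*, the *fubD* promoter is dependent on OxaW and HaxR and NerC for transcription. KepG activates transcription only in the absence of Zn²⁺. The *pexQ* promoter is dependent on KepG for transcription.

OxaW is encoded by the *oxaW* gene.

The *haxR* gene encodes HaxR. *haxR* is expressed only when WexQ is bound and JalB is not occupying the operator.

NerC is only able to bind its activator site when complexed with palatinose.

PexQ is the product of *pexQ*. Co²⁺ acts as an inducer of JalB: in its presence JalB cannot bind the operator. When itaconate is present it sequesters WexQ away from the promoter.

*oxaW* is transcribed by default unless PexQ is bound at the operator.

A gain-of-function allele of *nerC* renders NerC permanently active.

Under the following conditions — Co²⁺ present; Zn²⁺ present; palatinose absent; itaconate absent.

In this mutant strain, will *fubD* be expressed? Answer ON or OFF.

ON

Zn²⁺ is present, so KepG is inactive.
Required activator KepG is absent, so *pexQ* is not transcribed.
So PexQ is not produced.
With no repressor bound, *oxaW* is transcribed.
So OxaW is produced and active.
Itaconate is absent, so WexQ is active.
Co²⁺ is present, so JalB is inactive.
No repressor is bound and WexQ is active, so *haxR* is transcribed.
So HaxR is produced and active.
NerC is constitutively active in this strain.
No repressor is bound and OxaW and HaxR and NerC are active, so *fubD* is transcribed.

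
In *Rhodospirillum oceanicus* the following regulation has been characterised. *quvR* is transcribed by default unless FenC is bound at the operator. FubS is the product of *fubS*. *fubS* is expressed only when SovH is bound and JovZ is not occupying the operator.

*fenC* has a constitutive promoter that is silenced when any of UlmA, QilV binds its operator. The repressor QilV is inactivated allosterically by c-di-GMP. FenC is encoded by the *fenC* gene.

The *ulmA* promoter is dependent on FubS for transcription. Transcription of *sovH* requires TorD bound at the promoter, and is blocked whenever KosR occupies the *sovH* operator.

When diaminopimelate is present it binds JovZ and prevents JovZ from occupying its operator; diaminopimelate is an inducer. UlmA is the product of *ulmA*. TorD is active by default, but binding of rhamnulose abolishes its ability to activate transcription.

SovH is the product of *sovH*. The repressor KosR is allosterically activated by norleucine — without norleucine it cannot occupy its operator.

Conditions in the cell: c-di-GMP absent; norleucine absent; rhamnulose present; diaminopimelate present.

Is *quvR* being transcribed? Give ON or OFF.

ON

Norleucine is absent, so KosR is inactive.
Rhamnulose is present, so TorD is inactive.
Required activator TorD is absent, so *sovH* is not transcribed.
So SovH is not produced.
Diaminopimelate is present, so JovZ is inactive.
Required activator SovH is absent, so *fubS* is not transcribed.
So FubS is not produced.
Required activator FubS is absent, so *ulmA* is not transcribed.
So UlmA is not produced.
c-di-GMP is absent, so QilV is active.
With repressor QilV bound, *fenC* is not transcribed.
So FenC is not produced.
With no repressor bound, *quvR* is transcribed.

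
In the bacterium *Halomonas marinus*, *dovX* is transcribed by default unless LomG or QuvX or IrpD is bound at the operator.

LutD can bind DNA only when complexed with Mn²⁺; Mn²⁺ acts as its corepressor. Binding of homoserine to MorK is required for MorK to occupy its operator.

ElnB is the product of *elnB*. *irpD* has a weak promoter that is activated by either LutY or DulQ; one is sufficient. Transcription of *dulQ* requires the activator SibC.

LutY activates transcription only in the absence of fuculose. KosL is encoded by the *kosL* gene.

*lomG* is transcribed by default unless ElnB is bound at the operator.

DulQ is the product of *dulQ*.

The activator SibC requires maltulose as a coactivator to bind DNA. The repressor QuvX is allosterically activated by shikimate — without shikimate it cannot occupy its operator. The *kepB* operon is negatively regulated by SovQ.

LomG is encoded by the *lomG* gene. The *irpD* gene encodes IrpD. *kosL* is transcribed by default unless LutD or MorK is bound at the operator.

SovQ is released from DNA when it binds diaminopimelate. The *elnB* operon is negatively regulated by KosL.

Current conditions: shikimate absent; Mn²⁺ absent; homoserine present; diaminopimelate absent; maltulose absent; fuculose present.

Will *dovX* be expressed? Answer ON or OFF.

Mn²⁺ is absent, so LutD is inactive.
Homoserine is present, so MorK is active.
With repressor MorK bound, *kosL* is not transcribed.
So KosL is not produced.
With no repressor bound, *elnB* is transcribed.
So ElnB is produced and active.
With repressor ElnB bound, *lomG* is not transcribed.
So LomG is not produced.
Shikimate is absent, so QuvX is inactive.
Fuculose is present, so LutY is inactive.
Maltulose is absent, so SibC is inactive.
Required activator SibC is absent, so *dulQ* is not transcribed.
So DulQ is not produced.
No activator is available at the *irpD* promoter, so *irpD* is not transcribed.
So IrpD is not produced.
With no repressor bound, *dovX* is transcribed.

ON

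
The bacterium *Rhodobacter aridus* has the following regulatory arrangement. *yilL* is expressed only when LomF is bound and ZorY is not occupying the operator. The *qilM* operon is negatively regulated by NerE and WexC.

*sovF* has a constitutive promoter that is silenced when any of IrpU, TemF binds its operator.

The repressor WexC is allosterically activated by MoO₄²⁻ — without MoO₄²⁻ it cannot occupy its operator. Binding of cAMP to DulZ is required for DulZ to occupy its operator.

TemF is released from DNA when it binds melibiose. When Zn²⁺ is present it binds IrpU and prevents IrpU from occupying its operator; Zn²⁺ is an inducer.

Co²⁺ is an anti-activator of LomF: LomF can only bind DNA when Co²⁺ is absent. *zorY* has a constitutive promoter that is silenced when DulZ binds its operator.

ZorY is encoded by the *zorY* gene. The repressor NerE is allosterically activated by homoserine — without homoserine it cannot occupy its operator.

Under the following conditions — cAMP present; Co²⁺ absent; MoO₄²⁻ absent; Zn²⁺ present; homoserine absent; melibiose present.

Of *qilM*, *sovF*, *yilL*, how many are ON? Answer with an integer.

3

Homoserine is absent, so NerE is inactive.
MoO₄²⁻ is absent, so WexC is inactive.
With no repressor bound, *qilM* is transcribed.
→ *qilM* is ON.
Zn²⁺ is present, so IrpU is inactive.
Melibiose is present, so TemF is inactive.
With no repressor bound, *sovF* is transcribed.
→ *sovF* is ON.
Co²⁺ is absent, so LomF is active.
cAMP is present, so DulZ is active.
With repressor DulZ bound, *zorY* is not transcribed.
So ZorY is not produced.
No repressor is bound and LomF is active, so *yilL* is transcribed.
→ *yilL* is ON.
3 of the 3 genes are transcribed.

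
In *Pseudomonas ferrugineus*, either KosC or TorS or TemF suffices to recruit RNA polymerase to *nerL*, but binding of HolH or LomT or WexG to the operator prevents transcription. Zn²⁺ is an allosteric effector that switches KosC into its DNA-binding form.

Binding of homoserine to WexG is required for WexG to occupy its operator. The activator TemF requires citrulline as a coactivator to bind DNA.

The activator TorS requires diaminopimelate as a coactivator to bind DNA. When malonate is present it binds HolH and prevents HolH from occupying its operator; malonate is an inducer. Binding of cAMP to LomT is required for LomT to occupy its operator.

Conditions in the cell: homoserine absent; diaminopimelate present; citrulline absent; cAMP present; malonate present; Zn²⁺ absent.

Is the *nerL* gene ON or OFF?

Malonate is present, so HolH is inactive.
cAMP is present, so LomT is active.
Zn²⁺ is absent, so KosC is inactive.
Diaminopimelate is present, so TorS is active.
Homoserine is absent, so WexG is inactive.
Citrulline is absent, so TemF is inactive.
With repressor LomT bound, *nerL* is not transcribed.

OFF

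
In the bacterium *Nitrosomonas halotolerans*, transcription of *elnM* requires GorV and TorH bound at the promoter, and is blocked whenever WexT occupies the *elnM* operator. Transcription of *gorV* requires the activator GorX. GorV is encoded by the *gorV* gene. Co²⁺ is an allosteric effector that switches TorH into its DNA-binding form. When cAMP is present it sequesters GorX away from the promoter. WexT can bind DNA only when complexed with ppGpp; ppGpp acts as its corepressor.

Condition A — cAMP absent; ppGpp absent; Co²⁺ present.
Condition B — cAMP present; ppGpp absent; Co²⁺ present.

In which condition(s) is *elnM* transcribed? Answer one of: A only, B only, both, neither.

A only

Condition A:
cAMP is absent, so GorX is active.
No repressor is bound and GorX is active, so *gorV* is transcribed.
So GorV is produced and active.
ppGpp is absent, so WexT is inactive.
Co²⁺ is present, so TorH is active.
No repressor is bound and GorV and TorH are active, so *elnM* is transcribed.
→ *elnM* is ON in A.
Condition B:
cAMP is present, so GorX is inactive.
Required activator GorX is absent, so *gorV* is not transcribed.
So GorV is not produced.
ppGpp is absent, so WexT is inactive.
Co²⁺ is present, so TorH is active.
Required activator GorV is absent, so *elnM* is not transcribed.
→ *elnM* is OFF in B.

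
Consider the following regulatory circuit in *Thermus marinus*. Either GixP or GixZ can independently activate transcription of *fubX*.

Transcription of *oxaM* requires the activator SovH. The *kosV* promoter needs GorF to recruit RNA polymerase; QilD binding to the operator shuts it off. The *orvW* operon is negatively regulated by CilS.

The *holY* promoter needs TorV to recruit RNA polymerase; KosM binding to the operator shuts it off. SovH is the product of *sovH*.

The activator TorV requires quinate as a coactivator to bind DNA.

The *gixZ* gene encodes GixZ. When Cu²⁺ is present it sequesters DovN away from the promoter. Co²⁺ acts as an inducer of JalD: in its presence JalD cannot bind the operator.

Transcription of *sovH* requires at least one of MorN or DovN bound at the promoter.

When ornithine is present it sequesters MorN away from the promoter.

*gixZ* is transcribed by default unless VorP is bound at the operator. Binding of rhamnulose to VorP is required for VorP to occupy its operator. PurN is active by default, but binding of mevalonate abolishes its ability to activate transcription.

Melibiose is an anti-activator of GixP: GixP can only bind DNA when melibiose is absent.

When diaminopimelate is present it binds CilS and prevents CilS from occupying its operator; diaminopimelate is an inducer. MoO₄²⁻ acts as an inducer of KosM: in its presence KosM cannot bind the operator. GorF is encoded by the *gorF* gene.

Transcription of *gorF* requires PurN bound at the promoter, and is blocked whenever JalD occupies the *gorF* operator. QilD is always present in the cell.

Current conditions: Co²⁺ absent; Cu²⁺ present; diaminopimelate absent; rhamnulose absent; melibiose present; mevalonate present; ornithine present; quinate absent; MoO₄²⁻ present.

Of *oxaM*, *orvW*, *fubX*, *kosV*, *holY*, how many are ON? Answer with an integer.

Ornithine is present, so MorN is inactive.
Cu²⁺ is present, so DovN is inactive.
No activator is available at the *sovH* promoter, so *sovH* is not transcribed.
So SovH is not produced.
Required activator SovH is absent, so *oxaM* is not transcribed.
→ *oxaM* is OFF.
Diaminopimelate is absent, so CilS is active.
With repressor CilS bound, *orvW* is not transcribed.
→ *orvW* is OFF.
Melibiose is present, so GixP is inactive.
Rhamnulose is absent, so VorP is inactive.
With no repressor bound, *gixZ* is transcribed.
So GixZ is produced and active.
Activator GixZ is present, so *fubX* is transcribed.
→ *fubX* is ON.
QilD is produced constitutively and is active.
Co²⁺ is absent, so JalD is active.
Mevalonate is present, so PurN is inactive.
With repressor JalD bound, *gorF* is not transcribed.
So GorF is not produced.
With repressor QilD bound, *kosV* is not transcribed.
→ *kosV* is OFF.
Quinate is absent, so TorV is inactive.
MoO₄²⁻ is present, so KosM is inactive.
Required activator TorV is absent, so *holY* is not transcribed.
→ *holY* is OFF.
1 of the 5 genes is transcribed.

1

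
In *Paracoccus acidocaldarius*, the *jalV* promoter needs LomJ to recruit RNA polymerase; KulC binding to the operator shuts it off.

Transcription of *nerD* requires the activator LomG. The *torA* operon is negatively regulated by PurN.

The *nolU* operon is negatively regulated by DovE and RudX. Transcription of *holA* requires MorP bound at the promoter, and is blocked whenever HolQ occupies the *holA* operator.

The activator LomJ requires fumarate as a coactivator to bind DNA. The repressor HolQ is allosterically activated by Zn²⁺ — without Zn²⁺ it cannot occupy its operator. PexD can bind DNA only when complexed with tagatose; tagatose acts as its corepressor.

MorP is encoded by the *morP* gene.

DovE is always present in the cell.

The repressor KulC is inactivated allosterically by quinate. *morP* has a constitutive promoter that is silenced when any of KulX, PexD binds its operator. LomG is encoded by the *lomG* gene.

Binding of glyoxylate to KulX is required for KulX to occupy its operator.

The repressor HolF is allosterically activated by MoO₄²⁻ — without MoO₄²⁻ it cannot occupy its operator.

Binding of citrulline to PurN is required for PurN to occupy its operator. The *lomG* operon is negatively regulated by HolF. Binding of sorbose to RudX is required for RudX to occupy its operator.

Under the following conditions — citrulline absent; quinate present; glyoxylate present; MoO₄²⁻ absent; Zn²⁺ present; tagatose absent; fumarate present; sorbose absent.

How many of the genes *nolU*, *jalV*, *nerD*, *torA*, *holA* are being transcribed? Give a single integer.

3

DovE is produced constitutively and is active.
Sorbose is absent, so RudX is inactive.
With repressor DovE bound, *nolU* is not transcribed.
→ *nolU* is OFF.
Fumarate is present, so LomJ is active.
Quinate is present, so KulC is inactive.
No repressor is bound and LomJ is active, so *jalV* is transcribed.
→ *jalV* is ON.
MoO₄²⁻ is absent, so HolF is inactive.
With no repressor bound, *lomG* is transcribed.
So LomG is produced and active.
No repressor is bound and LomG is active, so *nerD* is transcribed.
→ *nerD* is ON.
Citrulline is absent, so PurN is inactive.
With no repressor bound, *torA* is transcribed.
→ *torA* is ON.
Glyoxylate is present, so KulX is active.
Tagatose is absent, so PexD is inactive.
With repressor KulX bound, *morP* is not transcribed.
So MorP is not produced.
Zn²⁺ is present, so HolQ is active.
With repressor HolQ bound, *holA* is not transcribed.
→ *holA* is OFF.
3 of the 5 genes are transcribed.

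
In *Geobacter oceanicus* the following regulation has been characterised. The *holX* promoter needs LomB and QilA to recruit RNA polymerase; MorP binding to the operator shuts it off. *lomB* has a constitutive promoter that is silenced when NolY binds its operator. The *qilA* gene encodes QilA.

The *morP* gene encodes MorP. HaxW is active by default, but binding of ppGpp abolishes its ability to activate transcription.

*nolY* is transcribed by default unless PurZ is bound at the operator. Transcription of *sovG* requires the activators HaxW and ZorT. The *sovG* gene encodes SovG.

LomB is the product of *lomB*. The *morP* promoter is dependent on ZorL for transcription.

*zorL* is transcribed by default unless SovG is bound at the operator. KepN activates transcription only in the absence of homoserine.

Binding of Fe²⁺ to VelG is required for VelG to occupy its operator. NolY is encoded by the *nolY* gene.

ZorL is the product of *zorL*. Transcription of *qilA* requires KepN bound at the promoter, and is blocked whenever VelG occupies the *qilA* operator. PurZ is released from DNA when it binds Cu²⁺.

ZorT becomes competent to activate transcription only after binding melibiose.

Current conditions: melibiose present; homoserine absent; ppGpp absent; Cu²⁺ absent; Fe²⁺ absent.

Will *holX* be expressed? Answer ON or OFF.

Cu²⁺ is absent, so PurZ is active.
With repressor PurZ bound, *nolY* is not transcribed.
So NolY is not produced.
With no repressor bound, *lomB* is transcribed.
So LomB is produced and active.
ppGpp is absent, so HaxW is active.
Melibiose is present, so ZorT is active.
No repressor is bound and HaxW and ZorT are active, so *sovG* is transcribed.
So SovG is produced and active.
With repressor SovG bound, *zorL* is not transcribed.
So ZorL is not produced.
Required activator ZorL is absent, so *morP* is not transcribed.
So MorP is not produced.
Fe²⁺ is absent, so VelG is inactive.
Homoserine is absent, so KepN is active.
No repressor is bound and KepN is active, so *qilA* is transcribed.
So QilA is produced and active.
No repressor is bound and LomB and QilA are active, so *holX* is transcribed.

ON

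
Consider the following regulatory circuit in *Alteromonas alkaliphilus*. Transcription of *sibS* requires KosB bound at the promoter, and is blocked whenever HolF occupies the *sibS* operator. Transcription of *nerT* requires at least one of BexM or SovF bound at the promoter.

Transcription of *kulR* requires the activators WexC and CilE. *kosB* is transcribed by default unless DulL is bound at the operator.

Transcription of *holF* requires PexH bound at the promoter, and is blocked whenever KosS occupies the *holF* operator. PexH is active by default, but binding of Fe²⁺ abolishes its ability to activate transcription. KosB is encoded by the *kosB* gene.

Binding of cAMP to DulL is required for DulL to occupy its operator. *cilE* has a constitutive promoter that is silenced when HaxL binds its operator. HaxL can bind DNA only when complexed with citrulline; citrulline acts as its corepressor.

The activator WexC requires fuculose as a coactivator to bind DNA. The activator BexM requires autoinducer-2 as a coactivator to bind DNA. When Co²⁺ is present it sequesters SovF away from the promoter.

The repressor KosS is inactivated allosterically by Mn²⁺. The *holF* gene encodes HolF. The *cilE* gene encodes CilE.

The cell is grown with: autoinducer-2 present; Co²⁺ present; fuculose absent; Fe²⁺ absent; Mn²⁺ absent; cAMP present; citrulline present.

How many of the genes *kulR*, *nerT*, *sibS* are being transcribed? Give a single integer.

Fuculose is absent, so WexC is inactive.
Citrulline is present, so HaxL is active.
With repressor HaxL bound, *cilE* is not transcribed.
So CilE is not produced.
Required activator WexC is absent, so *kulR* is not transcribed.
→ *kulR* is OFF.
Autoinducer-2 is present, so BexM is active.
Co²⁺ is present, so SovF is inactive.
Activator BexM is present, so *nerT* is transcribed.
→ *nerT* is ON.
cAMP is present, so DulL is active.
With repressor DulL bound, *kosB* is not transcribed.
So KosB is not produced.
Fe²⁺ is absent, so PexH is active.
Mn²⁺ is absent, so KosS is active.
With repressor KosS bound, *holF* is not transcribed.
So HolF is not produced.
Required activator KosB is absent, so *sibS* is not transcribed.
→ *sibS* is OFF.
1 of the 3 genes is transcribed.

1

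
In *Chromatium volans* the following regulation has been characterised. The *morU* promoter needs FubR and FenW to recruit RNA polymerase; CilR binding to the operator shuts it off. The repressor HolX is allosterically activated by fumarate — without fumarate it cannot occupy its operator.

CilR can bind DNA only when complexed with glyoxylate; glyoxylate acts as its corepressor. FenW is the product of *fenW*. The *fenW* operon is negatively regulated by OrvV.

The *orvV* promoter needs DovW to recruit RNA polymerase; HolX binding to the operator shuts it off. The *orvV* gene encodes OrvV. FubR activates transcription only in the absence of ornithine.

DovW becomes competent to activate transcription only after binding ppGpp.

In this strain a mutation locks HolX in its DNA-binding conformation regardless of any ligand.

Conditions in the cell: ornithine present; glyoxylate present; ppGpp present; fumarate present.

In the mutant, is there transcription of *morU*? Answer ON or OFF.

OFF

Ornithine is present, so FubR is inactive.
Glyoxylate is present, so CilR is active.
HolX is constitutively active in this strain.
ppGpp is present, so DovW is active.
With repressor HolX bound, *orvV* is not transcribed.
So OrvV is not produced.
With no repressor bound, *fenW* is transcribed.
So FenW is produced and active.
With repressor CilR bound, *morU* is not transcribed.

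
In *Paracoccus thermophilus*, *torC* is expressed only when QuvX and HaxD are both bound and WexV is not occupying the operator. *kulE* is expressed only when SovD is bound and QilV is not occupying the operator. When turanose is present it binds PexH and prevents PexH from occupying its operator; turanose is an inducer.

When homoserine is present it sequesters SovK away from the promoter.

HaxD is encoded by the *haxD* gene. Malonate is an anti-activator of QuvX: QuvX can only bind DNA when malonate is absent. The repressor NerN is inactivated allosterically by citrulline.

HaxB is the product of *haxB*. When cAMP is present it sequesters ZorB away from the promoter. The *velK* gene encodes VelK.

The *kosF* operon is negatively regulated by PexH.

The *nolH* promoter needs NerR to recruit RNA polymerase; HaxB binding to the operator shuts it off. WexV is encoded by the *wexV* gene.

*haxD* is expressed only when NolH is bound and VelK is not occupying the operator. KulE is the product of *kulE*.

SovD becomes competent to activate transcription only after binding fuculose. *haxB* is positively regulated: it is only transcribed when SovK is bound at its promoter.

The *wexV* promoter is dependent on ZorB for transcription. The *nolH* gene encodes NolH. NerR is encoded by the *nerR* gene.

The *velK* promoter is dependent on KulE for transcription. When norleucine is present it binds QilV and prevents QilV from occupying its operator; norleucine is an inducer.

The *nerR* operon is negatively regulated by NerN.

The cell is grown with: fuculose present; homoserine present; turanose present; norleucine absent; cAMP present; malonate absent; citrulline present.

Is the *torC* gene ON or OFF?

ON

Malonate is absent, so QuvX is active.
Citrulline is present, so NerN is inactive.
With no repressor bound, *nerR* is transcribed.
So NerR is produced and active.
Homoserine is present, so SovK is inactive.
Required activator SovK is absent, so *haxB* is not transcribed.
So HaxB is not produced.
No repressor is bound and NerR is active, so *nolH* is transcribed.
So NolH is produced and active.
Fuculose is present, so SovD is active.
Norleucine is absent, so QilV is active.
With repressor QilV bound, *kulE* is not transcribed.
So KulE is not produced.
Required activator KulE is absent, so *velK* is not transcribed.
So VelK is not produced.
No repressor is bound and NolH is active, so *haxD* is transcribed.
So HaxD is produced and active.
cAMP is present, so ZorB is inactive.
Required activator ZorB is absent, so *wexV* is not transcribed.
So WexV is not produced.
No repressor is bound and QuvX and HaxD are active, so *torC* is transcribed.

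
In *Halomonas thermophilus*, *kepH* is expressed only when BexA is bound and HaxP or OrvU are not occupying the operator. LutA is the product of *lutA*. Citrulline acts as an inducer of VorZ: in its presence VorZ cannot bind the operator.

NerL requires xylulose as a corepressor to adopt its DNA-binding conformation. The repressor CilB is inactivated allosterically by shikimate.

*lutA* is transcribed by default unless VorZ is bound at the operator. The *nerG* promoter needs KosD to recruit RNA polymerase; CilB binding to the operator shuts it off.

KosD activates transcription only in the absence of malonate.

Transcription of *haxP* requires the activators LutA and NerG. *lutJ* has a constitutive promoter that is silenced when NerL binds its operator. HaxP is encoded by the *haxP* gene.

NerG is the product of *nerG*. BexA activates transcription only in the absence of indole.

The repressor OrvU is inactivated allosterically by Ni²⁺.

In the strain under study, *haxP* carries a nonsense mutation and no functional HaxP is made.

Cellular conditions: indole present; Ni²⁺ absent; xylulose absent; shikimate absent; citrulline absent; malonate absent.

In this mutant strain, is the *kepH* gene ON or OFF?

OFF

HaxP is non-functional in this strain, so it has no effect.
Indole is present, so BexA is inactive.
Ni²⁺ is absent, so OrvU is active.
With repressor OrvU bound, *kepH* is not transcribed.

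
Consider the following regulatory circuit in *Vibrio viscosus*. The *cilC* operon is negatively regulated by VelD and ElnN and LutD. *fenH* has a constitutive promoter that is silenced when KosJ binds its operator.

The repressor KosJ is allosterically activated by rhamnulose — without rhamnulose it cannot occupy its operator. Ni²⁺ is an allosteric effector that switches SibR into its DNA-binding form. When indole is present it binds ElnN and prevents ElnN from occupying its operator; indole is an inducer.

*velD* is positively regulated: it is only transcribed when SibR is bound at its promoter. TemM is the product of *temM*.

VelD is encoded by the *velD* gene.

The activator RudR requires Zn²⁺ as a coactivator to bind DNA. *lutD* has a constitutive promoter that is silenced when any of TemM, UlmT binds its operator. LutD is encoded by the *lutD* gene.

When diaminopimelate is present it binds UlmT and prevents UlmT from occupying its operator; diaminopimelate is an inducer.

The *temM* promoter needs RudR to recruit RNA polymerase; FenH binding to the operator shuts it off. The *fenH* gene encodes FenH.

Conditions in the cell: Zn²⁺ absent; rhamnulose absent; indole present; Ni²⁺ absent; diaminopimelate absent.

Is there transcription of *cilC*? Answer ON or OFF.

Ni²⁺ is absent, so SibR is inactive.
Required activator SibR is absent, so *velD* is not transcribed.
So VelD is not produced.
Indole is present, so ElnN is inactive.
Zn²⁺ is absent, so RudR is inactive.
Rhamnulose is absent, so KosJ is inactive.
With no repressor bound, *fenH* is transcribed.
So FenH is produced and active.
With repressor FenH bound, *temM* is not transcribed.
So TemM is not produced.
Diaminopimelate is absent, so UlmT is active.
With repressor UlmT bound, *lutD* is not transcribed.
So LutD is not produced.
With no repressor bound, *cilC* is transcribed.

ON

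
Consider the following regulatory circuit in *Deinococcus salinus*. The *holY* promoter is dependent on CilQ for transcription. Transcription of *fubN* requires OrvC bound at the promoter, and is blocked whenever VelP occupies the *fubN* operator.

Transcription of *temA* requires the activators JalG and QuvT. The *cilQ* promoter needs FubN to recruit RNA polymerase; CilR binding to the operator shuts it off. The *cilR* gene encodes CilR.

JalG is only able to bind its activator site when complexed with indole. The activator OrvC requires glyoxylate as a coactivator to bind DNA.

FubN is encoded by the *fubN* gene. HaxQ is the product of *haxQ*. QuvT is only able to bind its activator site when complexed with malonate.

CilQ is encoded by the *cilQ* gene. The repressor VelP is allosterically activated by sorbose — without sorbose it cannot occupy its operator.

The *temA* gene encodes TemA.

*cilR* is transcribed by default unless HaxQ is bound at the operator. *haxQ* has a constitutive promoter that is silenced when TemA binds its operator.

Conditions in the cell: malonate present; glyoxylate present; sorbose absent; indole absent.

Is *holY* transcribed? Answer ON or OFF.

ON

Indole is absent, so JalG is inactive.
Malonate is present, so QuvT is active.
Required activator JalG is absent, so *temA* is not transcribed.
So TemA is not produced.
With no repressor bound, *haxQ* is transcribed.
So HaxQ is produced and active.
With repressor HaxQ bound, *cilR* is not transcribed.
So CilR is not produced.
Glyoxylate is present, so OrvC is active.
Sorbose is absent, so VelP is inactive.
No repressor is bound and OrvC is active, so *fubN* is transcribed.
So FubN is produced and active.
No repressor is bound and FubN is active, so *cilQ* is transcribed.
So CilQ is produced and active.
No repressor is bound and CilQ is active, so *holY* is transcribed.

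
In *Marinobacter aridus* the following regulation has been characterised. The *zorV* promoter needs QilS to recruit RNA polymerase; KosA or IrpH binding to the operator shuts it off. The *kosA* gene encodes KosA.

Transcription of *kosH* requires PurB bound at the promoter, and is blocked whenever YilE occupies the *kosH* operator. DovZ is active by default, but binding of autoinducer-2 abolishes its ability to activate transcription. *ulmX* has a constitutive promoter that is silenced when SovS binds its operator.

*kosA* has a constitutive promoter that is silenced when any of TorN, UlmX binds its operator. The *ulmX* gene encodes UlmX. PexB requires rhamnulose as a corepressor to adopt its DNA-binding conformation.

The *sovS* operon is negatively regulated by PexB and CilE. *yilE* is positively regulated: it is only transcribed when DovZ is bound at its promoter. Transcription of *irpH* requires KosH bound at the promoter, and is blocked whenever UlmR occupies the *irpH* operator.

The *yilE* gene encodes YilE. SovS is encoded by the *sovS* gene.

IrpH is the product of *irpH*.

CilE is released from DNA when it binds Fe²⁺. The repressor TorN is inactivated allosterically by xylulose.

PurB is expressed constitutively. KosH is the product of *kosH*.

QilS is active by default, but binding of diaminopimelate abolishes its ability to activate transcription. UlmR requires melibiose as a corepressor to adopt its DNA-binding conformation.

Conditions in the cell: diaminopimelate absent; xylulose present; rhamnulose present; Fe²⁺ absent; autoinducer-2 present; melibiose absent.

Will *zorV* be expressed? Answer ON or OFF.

OFF

Diaminopimelate is absent, so QilS is active.
Xylulose is present, so TorN is inactive.
Rhamnulose is present, so PexB is active.
Fe²⁺ is absent, so CilE is active.
With repressor PexB bound, *sovS* is not transcribed.
So SovS is not produced.
With no repressor bound, *ulmX* is transcribed.
So UlmX is produced and active.
With repressor UlmX bound, *kosA* is not transcribed.
So KosA is not produced.
Autoinducer-2 is present, so DovZ is inactive.
Required activator DovZ is absent, so *yilE* is not transcribed.
So YilE is not produced.
PurB is produced constitutively and is active.
No repressor is bound and PurB is active, so *kosH* is transcribed.
So KosH is produced and active.
Melibiose is absent, so UlmR is inactive.
No repressor is bound and KosH is active, so *irpH* is transcribed.
So IrpH is produced and active.
With repressor IrpH bound, *zorV* is not transcribed.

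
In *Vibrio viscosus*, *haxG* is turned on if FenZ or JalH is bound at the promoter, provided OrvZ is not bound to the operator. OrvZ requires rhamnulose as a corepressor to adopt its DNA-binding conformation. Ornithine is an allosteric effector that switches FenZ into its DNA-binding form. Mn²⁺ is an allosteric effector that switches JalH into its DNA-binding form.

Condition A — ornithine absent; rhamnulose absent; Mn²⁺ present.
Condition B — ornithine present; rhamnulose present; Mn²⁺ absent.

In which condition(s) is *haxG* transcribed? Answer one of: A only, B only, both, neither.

A only

Condition A:
Ornithine is absent, so FenZ is inactive.
Rhamnulose is absent, so OrvZ is inactive.
Mn²⁺ is present, so JalH is active.
Activator JalH is present, so *haxG* is transcribed.
→ *haxG* is ON in A.
Condition B:
Ornithine is present, so FenZ is active.
Rhamnulose is present, so OrvZ is active.
Mn²⁺ is absent, so JalH is inactive.
With repressor OrvZ bound, *haxG* is not transcribed.
→ *haxG* is OFF in B.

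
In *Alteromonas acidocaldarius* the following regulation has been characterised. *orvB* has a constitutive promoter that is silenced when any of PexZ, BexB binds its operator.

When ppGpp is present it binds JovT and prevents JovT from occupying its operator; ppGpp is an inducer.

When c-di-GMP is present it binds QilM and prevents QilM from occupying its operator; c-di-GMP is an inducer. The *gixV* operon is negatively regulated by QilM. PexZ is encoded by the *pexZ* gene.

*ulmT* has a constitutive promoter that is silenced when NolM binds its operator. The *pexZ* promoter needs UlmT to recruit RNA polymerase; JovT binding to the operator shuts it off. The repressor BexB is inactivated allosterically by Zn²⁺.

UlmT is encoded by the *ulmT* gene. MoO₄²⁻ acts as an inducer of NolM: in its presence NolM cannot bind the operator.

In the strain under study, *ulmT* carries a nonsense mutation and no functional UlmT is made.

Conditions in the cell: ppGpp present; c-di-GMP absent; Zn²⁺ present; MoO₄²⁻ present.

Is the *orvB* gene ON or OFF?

ON

UlmT is non-functional in this strain, so it has no effect.
ppGpp is present, so JovT is inactive.
Required activator UlmT is absent, so *pexZ* is not transcribed.
So PexZ is not produced.
Zn²⁺ is present, so BexB is inactive.
With no repressor bound, *orvB* is transcribed.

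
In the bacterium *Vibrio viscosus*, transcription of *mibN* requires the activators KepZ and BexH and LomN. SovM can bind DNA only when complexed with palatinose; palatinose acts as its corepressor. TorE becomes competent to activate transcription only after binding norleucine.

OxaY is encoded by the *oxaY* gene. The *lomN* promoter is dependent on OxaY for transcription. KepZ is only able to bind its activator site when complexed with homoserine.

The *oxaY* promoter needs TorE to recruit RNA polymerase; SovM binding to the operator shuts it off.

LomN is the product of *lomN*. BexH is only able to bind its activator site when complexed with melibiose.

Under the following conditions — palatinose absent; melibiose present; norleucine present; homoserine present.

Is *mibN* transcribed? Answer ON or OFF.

ON

Homoserine is present, so KepZ is active.
Melibiose is present, so BexH is active.
Palatinose is absent, so SovM is inactive.
Norleucine is present, so TorE is active.
No repressor is bound and TorE is active, so *oxaY* is transcribed.
So OxaY is produced and active.
No repressor is bound and OxaY is active, so *lomN* is transcribed.
So LomN is produced and active.
No repressor is bound and KepZ and BexH and LomN are active, so *mibN* is transcribed.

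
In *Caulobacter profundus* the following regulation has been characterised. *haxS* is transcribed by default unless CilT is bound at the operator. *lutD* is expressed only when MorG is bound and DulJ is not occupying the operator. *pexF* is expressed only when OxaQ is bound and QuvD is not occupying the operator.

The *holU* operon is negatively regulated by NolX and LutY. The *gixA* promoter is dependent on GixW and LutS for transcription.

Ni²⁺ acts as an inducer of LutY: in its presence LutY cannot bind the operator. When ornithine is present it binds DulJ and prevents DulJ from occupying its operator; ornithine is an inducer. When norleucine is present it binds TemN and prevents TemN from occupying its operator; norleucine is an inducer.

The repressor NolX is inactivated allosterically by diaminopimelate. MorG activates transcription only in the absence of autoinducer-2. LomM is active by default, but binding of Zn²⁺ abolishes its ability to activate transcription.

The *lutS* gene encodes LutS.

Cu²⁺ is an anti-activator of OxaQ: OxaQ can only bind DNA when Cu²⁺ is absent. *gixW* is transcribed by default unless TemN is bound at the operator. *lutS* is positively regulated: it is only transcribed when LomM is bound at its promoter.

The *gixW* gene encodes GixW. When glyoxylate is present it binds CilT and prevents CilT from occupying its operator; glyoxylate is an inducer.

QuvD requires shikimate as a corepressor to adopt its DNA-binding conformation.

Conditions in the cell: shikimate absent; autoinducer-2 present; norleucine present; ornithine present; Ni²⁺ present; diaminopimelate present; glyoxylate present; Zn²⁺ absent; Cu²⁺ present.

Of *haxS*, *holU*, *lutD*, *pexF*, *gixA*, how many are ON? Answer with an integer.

3

Glyoxylate is present, so CilT is inactive.
With no repressor bound, *haxS* is transcribed.
→ *haxS* is ON.
Diaminopimelate is present, so NolX is inactive.
Ni²⁺ is present, so LutY is inactive.
With no repressor bound, *holU* is transcribed.
→ *holU* is ON.
Ornithine is present, so DulJ is inactive.
Autoinducer-2 is present, so MorG is inactive.
Required activator MorG is absent, so *lutD* is not transcribed.
→ *lutD* is OFF.
Shikimate is absent, so QuvD is inactive.
Cu²⁺ is present, so OxaQ is inactive.
Required activator OxaQ is absent, so *pexF* is not transcribed.
→ *pexF* is OFF.
Norleucine is present, so TemN is inactive.
With no repressor bound, *gixW* is transcribed.
So GixW is produced and active.
Zn²⁺ is absent, so LomM is active.
No repressor is bound and LomM is active, so *lutS* is transcribed.
So LutS is produced and active.
No repressor is bound and GixW and LutS are active, so *gixA* is transcribed.
→ *gixA* is ON.
3 of the 5 genes are transcribed.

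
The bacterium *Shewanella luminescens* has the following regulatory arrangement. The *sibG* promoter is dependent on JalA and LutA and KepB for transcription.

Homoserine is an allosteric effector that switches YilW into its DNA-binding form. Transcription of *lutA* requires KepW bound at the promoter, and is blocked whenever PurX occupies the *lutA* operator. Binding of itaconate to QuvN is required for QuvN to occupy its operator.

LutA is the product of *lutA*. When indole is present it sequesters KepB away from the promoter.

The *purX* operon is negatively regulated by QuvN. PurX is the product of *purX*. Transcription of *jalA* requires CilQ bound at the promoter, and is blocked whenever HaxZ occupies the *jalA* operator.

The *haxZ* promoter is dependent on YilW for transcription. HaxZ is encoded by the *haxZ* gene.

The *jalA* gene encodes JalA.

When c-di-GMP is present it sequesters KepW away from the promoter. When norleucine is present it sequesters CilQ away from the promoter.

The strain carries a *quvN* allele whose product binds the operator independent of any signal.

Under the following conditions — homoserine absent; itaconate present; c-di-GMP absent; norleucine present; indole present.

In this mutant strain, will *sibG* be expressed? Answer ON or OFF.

Homoserine is absent, so YilW is inactive.
Required activator YilW is absent, so *haxZ* is not transcribed.
So HaxZ is not produced.
Norleucine is present, so CilQ is inactive.
Required activator CilQ is absent, so *jalA* is not transcribed.
So JalA is not produced.
QuvN is constitutively active in this strain.
With repressor QuvN bound, *purX* is not transcribed.
So PurX is not produced.
c-di-GMP is absent, so KepW is active.
No repressor is bound and KepW is active, so *lutA* is transcribed.
So LutA is produced and active.
Indole is present, so KepB is inactive.
Required activator JalA is absent, so *sibG* is not transcribed.

OFF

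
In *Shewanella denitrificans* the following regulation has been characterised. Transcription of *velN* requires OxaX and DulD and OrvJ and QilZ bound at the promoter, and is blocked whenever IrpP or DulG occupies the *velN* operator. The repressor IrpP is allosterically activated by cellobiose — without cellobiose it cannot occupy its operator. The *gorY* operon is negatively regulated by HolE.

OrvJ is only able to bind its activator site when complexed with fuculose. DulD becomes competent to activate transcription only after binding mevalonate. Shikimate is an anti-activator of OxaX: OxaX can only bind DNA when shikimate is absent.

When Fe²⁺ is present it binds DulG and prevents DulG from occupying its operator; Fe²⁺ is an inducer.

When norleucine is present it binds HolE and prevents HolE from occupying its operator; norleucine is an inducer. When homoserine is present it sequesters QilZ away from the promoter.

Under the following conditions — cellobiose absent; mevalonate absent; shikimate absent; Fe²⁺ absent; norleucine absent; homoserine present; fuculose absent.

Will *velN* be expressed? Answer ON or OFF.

OFF

Shikimate is absent, so OxaX is active.
Mevalonate is absent, so DulD is inactive.
Cellobiose is absent, so IrpP is inactive.
Fuculose is absent, so OrvJ is inactive.
Homoserine is present, so QilZ is inactive.
Fe²⁺ is absent, so DulG is active.
With repressor DulG bound, *velN* is not transcribed.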